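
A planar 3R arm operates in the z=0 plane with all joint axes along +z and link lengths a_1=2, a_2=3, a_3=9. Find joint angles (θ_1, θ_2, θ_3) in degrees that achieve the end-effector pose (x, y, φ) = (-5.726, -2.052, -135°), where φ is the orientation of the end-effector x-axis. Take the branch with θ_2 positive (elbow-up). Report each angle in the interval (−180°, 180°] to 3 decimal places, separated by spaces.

44.997 60.000 120.003

wrist centre = target − a_3·(cos φ, sin φ) = (0.6380, 4.3120)
cos θ_2 = (19.0000−2²−3²)/(2·2·3) = 0.5000; θ_2 = 60.0000° (elbow-up)
β = atan2(4.3120,0.6380) = 81.5841°; ψ = atan2(2.5981,3.5000) = 36.5868°
θ_1 = β − ψ = 44.9973°
θ_3 = φ − θ_1 − θ_2 = 120.0027° (wrapped to (-180°,180°])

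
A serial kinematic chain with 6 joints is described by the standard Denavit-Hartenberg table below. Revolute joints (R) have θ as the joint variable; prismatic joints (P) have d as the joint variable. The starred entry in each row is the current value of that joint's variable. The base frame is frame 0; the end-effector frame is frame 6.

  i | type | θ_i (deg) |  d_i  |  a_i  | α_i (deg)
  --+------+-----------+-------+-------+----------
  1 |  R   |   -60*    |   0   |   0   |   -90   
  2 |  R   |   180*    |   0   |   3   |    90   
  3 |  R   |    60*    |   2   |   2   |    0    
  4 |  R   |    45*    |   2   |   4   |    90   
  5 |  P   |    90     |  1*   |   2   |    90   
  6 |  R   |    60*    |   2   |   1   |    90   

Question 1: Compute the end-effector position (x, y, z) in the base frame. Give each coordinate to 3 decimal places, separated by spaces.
4.813 7.685 -6.500

after link 1: o_1 = (0.0000, 0.0000, 0.0000)
after link 2: o_2 = (-1.5000, 2.5981, -0.0000)
after link 3: o_3 = (-0.5000, 4.3301, -2.0000)
after link 4: o_4 = (3.3637, 5.3654, -4.0000)
after link 5: o_5 = (3.1049, 6.3313, -6.0000)
after link 6: o_6 = (4.8126, 7.6855, -6.5000)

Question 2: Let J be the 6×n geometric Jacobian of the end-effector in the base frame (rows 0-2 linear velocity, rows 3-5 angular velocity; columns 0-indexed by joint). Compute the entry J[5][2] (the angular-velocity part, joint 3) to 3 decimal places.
axis z_2 = (0.0000,-0.0000,-1.0000); lever o_n−o_2 = (6.3126,5.0874,-6.5000)
cross product → J_v[:, 2] = (5.0874,-6.3126,0.0000)
J_ω[:, 2] = z_2
entry J[5][2] = -1.0000

-1.000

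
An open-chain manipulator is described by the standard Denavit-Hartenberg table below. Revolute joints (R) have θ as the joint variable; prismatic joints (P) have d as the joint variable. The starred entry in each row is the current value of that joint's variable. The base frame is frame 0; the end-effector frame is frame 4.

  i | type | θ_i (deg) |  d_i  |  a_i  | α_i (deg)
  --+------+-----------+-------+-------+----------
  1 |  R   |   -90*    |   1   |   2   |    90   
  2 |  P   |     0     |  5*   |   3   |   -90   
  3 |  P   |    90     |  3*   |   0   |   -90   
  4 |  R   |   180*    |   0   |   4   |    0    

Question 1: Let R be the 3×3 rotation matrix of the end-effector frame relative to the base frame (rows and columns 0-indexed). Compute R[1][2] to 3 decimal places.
End-effector z-axis (col 2 of R) = (0.0000,1.0000,0.0000)
R[1][2] = 1.0000

1.000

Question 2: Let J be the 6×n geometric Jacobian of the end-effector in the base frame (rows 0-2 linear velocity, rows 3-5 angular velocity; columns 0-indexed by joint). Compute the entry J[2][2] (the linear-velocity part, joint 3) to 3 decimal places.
1.000

prismatic axis z_2 = (0.0000,0.0000,1.0000)
J_v[:, 2] = z_2; J_ω[:, 2] = (0,0,0)
entry J[2][2] = 1.0000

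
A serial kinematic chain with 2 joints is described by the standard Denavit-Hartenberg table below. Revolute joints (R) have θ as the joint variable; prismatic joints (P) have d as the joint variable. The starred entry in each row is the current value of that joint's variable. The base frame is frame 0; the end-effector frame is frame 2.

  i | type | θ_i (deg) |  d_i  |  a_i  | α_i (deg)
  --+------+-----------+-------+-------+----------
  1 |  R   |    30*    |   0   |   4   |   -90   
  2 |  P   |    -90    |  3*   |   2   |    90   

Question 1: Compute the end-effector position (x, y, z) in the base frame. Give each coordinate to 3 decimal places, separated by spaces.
1.964 4.598 2.000

after link 1: o_1 = (3.4641, 2.0000, 0.0000)
after link 2: o_2 = (1.9641, 4.5981, 2.0000)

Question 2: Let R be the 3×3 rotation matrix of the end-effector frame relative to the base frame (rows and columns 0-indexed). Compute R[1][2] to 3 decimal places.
-0.500

End-effector z-axis (col 2 of R) = (-0.8660,-0.5000,0.0000)
R[1][2] = -0.5000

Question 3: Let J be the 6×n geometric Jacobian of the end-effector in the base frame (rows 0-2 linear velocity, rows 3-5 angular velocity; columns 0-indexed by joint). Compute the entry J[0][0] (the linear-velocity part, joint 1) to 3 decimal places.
-4.598

axis z_0 = ẑ; lever o_n−o_0 = (1.9641,4.5981,2.0000)
cross product → J_v[:, 0] = (-4.5981,1.9641,0.0000)
J_ω[:, 0] = z_0
entry J[0][0] = -4.5981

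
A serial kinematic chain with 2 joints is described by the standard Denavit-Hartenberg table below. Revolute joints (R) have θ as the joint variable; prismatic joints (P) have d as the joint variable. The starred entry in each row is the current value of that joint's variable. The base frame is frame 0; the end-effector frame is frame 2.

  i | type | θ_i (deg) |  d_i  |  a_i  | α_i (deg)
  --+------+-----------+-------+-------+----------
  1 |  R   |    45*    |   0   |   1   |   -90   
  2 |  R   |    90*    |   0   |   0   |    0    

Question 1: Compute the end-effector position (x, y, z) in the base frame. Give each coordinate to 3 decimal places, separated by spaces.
after link 1: o_1 = (0.7071, 0.7071, 0.0000)
after link 2: o_2 = (0.7071, 0.7071, 0.0000)

0.707 0.707 0.000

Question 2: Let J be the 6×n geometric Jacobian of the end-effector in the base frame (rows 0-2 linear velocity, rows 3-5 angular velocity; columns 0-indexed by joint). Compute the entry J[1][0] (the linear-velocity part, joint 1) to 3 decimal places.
0.707

axis z_0 = ẑ; lever o_n−o_0 = (0.7071,0.7071,0.0000)
cross product → J_v[:, 0] = (-0.7071,0.7071,0.0000)
J_ω[:, 0] = z_0
entry J[1][0] = 0.7071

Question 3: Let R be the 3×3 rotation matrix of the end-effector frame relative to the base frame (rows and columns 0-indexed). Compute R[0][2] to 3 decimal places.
End-effector z-axis (col 2 of R) = (-0.7071,0.7071,0.0000)
R[0][2] = -0.7071

-0.707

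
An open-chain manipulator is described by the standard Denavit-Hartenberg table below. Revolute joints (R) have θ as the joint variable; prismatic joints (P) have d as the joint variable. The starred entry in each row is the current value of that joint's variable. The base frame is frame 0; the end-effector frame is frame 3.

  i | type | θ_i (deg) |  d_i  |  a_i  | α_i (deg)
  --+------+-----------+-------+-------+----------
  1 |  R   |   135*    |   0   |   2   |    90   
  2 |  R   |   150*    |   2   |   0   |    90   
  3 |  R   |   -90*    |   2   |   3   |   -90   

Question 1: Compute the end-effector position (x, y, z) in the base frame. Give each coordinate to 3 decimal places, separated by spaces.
-2.828 1.414 1.732

after link 1: o_1 = (-1.4142, 1.4142, 0.0000)
after link 2: o_2 = (0.0000, 2.8284, 0.0000)
after link 3: o_3 = (-2.8284, 1.4142, 1.7321)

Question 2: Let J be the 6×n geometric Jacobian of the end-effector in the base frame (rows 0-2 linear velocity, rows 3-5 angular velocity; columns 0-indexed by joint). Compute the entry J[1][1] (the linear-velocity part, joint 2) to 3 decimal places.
-1.225

axis z_1 = (0.7071,0.7071,0.0000); lever o_n−o_1 = (-1.4142,-0.0000,1.7321)
cross product → J_v[:, 1] = (1.2247,-1.2247,1.0000)
J_ω[:, 1] = z_1
entry J[1][1] = -1.2247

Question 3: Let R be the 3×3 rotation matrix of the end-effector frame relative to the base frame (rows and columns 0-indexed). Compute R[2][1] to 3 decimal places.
-0.866

End-effector y-axis (col 1 of R) = (0.3536,-0.3536,-0.8660)
R[2][1] = -0.8660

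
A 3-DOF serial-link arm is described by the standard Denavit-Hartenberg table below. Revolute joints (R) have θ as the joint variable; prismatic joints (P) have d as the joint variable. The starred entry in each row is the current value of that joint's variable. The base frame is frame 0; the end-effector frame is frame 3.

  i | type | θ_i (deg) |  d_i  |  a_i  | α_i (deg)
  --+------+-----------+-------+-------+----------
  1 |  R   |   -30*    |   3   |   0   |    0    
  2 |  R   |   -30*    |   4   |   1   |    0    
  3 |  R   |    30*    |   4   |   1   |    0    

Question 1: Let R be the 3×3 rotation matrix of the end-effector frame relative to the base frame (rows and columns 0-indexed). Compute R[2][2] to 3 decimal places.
1.000

End-effector z-axis (col 2 of R) = (0.0000,0.0000,1.0000)
R[2][2] = 1.0000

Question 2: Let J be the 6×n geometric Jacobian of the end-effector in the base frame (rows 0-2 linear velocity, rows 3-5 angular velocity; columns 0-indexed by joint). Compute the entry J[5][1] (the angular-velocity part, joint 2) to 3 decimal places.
axis z_1 = (0.0000,0.0000,1.0000); lever o_n−o_1 = (1.3660,-1.3660,8.0000)
cross product → J_v[:, 1] = (1.3660,1.3660,-0.0000)
J_ω[:, 1] = z_1
entry J[5][1] = 1.0000

1.000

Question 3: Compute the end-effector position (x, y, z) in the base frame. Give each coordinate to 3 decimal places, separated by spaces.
after link 1: o_1 = (0.0000, 0.0000, 3.0000)
after link 2: o_2 = (0.5000, -0.8660, 7.0000)
after link 3: o_3 = (1.3660, -1.3660, 11.0000)

1.366 -1.366 11.000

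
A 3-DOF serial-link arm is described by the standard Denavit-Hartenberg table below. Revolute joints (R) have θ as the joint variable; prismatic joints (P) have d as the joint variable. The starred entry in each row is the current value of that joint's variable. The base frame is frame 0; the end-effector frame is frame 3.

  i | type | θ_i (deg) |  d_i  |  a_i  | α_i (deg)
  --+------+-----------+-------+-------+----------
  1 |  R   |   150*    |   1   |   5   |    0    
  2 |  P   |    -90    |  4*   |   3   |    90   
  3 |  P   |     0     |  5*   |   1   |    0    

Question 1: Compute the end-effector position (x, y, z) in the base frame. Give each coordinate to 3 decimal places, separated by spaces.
2.000 3.464 5.000

after link 1: o_1 = (-4.3301, 2.5000, 1.0000)
after link 2: o_2 = (-2.8301, 5.0981, 5.0000)
after link 3: o_3 = (2.0000, 3.4641, 5.0000)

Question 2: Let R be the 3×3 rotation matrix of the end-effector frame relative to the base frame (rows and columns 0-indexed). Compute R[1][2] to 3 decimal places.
End-effector z-axis (col 2 of R) = (0.8660,-0.5000,0.0000)
R[1][2] = -0.5000

-0.500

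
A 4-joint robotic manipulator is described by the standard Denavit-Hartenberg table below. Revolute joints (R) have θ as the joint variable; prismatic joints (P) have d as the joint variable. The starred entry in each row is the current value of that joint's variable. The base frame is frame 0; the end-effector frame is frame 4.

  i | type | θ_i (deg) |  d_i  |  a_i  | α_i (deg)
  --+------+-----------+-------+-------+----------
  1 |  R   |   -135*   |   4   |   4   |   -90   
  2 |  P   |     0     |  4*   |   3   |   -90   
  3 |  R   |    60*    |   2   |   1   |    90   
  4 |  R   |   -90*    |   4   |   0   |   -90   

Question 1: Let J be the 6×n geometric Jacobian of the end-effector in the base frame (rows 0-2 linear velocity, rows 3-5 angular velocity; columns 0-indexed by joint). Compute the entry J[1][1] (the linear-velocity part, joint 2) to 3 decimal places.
-0.707

prismatic axis z_1 = (0.7071,-0.7071,0.0000)
J_v[:, 1] = z_1; J_ω[:, 1] = (0,0,0)
entry J[1][1] = -0.7071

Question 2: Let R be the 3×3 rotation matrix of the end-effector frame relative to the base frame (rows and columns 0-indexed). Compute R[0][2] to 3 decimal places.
End-effector z-axis (col 2 of R) = (-0.9659,0.2588,-0.0000)
R[0][2] = -0.9659

-0.966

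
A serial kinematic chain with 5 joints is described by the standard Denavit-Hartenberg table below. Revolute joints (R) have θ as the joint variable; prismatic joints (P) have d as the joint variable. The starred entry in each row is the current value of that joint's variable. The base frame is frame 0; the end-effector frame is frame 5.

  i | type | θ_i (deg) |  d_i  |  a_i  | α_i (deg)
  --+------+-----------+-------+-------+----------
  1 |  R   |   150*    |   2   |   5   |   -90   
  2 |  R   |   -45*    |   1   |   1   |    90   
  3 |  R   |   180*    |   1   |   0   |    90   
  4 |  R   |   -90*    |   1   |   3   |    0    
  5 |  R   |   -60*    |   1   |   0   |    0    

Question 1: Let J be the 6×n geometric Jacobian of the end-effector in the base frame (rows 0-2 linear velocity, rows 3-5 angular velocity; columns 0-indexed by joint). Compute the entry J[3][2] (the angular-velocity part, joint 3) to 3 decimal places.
0.612

axis z_2 = (0.6124,-0.3536,0.7071); lever o_n−o_2 = (-2.2247,-1.0249,-1.4142)
cross product → J_v[:, 2] = (1.2247,-0.7071,-1.4142)
J_ω[:, 2] = z_2
entry J[3][2] = 0.6124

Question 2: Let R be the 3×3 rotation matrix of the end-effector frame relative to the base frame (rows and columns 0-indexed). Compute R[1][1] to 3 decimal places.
End-effector y-axis (col 1 of R) = (-0.2241,0.1294,-0.9659)
R[1][1] = 0.1294

0.129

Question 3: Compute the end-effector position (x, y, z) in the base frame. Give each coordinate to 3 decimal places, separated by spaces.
-7.667 0.963 1.293

after link 1: o_1 = (-4.3301, 2.5000, 2.0000)
after link 2: o_2 = (-5.4425, 1.9875, 2.7071)
after link 3: o_3 = (-4.8301, 1.6340, 3.4142)
after link 4: o_4 = (-7.1672, 1.8286, 1.2929)
after link 5: o_5 = (-7.6672, 0.9626, 1.2929)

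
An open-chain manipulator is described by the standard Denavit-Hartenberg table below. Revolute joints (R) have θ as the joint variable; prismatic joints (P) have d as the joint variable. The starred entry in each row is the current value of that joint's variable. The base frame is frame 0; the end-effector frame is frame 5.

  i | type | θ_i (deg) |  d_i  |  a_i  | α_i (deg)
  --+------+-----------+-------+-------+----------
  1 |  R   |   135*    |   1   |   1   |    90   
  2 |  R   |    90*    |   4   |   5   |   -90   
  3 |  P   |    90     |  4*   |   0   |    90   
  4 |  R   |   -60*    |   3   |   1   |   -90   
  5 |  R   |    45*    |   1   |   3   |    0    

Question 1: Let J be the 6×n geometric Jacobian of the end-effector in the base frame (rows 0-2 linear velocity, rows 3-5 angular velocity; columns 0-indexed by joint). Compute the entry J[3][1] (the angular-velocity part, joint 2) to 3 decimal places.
axis z_1 = (0.7071,0.7071,0.0000); lever o_n−o_1 = (2.3831,-0.1581,5.8787)
cross product → J_v[:, 1] = (4.1569,-4.1569,-1.7969)
J_ω[:, 1] = z_1
entry J[3][1] = 0.7071

0.707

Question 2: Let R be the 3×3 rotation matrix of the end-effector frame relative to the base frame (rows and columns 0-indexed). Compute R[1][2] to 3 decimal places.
End-effector z-axis (col 2 of R) = (-0.2588,-0.9659,0.0000)
R[1][2] = -0.9659

-0.966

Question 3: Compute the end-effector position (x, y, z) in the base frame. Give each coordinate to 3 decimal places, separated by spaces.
after link 1: o_1 = (-0.7071, 0.7071, 1.0000)
after link 2: o_2 = (2.1213, 3.5355, 6.0000)
after link 3: o_3 = (4.9497, 0.7071, 6.0000)
after link 4: o_4 = (3.9838, 0.9659, 9.0000)
after link 5: o_5 = (1.6760, 0.5490, 6.8787)

1.676 0.549 6.879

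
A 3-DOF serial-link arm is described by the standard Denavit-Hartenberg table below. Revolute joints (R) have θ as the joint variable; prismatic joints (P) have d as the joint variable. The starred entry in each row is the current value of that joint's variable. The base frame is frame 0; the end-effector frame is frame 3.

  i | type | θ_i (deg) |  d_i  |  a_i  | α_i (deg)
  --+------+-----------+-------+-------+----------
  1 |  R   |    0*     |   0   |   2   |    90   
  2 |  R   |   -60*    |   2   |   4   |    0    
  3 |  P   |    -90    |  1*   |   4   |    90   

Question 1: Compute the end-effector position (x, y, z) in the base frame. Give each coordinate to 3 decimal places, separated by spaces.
0.536 -3.000 -5.464

after link 1: o_1 = (2.0000, 0.0000, 0.0000)
after link 2: o_2 = (4.0000, -2.0000, -3.4641)
after link 3: o_3 = (0.5359, -3.0000, -5.4641)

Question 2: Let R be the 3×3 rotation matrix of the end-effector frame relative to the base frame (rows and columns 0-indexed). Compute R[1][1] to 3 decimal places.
End-effector y-axis (col 1 of R) = (0.0000,-1.0000,0.0000)
R[1][1] = -1.0000

-1.000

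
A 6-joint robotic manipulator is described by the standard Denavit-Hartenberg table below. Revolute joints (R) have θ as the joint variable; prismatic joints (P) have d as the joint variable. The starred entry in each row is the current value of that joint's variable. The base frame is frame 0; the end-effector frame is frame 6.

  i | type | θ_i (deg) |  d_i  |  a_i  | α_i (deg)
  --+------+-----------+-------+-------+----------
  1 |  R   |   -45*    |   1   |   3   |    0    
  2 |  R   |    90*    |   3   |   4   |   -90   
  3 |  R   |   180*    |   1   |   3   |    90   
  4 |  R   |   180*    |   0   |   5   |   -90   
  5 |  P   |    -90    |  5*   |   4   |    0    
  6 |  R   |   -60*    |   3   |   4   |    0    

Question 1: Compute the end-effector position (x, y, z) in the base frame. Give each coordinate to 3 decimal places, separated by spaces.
8.864 -5.278 -2.000

after link 1: o_1 = (2.1213, -2.1213, 1.0000)
after link 2: o_2 = (4.9497, 0.7071, 4.0000)
after link 3: o_3 = (2.1213, -0.7071, 4.0000)
after link 4: o_4 = (5.6569, 2.8284, 4.0000)
after link 5: o_5 = (9.1924, -0.7071, -0.0000)
after link 6: o_6 = (8.8642, -5.2779, -2.0000)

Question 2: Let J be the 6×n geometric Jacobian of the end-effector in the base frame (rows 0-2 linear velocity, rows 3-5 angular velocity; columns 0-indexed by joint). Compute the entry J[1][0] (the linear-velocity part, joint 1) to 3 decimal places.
axis z_0 = ẑ; lever o_n−o_0 = (8.8642,-5.2779,-2.0000)
cross product → J_v[:, 0] = (5.2779,8.8642,-0.0000)
J_ω[:, 0] = z_0
entry J[1][0] = 8.8642

8.864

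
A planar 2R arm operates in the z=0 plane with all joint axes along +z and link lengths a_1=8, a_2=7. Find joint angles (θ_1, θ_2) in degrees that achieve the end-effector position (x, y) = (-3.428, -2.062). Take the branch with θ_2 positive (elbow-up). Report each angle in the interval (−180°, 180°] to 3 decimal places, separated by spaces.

cos θ_2 = (16.0030−8²−7²)/(2·8·7) = -0.8660; θ_2 = 150.0022° (elbow-up)
β = atan2(-2.0620,-3.4280) = -148.9724°; ψ = atan2(3.4998,1.9377) = 61.0284°
θ_1 = β − ψ = -210.0008°

149.999 150.002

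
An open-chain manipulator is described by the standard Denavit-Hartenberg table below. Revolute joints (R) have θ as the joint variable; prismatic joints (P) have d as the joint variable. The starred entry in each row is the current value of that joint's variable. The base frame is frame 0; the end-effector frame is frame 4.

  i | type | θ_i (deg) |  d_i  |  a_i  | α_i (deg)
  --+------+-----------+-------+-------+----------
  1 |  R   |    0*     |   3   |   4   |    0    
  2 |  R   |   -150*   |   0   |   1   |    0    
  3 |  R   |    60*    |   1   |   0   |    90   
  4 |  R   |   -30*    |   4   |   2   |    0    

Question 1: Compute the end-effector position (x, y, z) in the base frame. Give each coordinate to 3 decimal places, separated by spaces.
-0.866 -2.232 3.000

after link 1: o_1 = (4.0000, 0.0000, 3.0000)
after link 2: o_2 = (3.1340, -0.5000, 3.0000)
after link 3: o_3 = (3.1340, -0.5000, 4.0000)
after link 4: o_4 = (-0.8660, -2.2321, 3.0000)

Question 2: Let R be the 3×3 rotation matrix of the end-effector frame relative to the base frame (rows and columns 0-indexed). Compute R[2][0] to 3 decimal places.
-0.500

End-effector x-axis (col 0 of R) = (-0.0000,-0.8660,-0.5000)
R[2][0] = -0.5000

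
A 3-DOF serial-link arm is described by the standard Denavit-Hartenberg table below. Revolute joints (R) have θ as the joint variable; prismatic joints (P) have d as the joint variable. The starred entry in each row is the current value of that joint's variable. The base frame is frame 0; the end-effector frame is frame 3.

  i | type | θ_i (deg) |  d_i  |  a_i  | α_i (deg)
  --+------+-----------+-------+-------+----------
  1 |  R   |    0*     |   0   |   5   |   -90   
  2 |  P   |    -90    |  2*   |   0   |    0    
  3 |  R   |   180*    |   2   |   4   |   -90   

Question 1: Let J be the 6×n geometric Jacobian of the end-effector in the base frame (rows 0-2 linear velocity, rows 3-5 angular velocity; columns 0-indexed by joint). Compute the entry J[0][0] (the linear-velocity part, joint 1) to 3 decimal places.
axis z_0 = ẑ; lever o_n−o_0 = (5.0000,4.0000,-4.0000)
cross product → J_v[:, 0] = (-4.0000,5.0000,0.0000)
J_ω[:, 0] = z_0
entry J[0][0] = -4.0000

-4.000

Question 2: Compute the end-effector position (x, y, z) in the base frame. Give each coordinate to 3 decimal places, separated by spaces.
5.000 4.000 -4.000

after link 1: o_1 = (5.0000, 0.0000, 0.0000)
after link 2: o_2 = (5.0000, 2.0000, 0.0000)
after link 3: o_3 = (5.0000, 4.0000, -4.0000)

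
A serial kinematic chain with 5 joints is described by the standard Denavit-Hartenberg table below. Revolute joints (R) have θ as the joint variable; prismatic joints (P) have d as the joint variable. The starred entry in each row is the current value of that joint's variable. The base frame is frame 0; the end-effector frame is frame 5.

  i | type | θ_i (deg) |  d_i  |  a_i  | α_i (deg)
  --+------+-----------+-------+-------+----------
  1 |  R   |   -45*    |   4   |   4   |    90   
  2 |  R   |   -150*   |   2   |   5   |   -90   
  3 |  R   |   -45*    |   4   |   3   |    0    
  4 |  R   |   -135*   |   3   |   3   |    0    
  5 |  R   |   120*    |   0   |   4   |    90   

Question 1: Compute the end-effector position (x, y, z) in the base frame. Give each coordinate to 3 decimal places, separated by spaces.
-3.809 -6.918 -5.123

after link 1: o_1 = (2.8284, -2.8284, 4.0000)
after link 2: o_2 = (-1.6476, -1.1808, 1.5000)
after link 3: o_3 = (-3.0325, -2.7960, -3.0248)
after link 4: o_4 = (-0.1347, -5.6937, -4.1228)
after link 5: o_5 = (-3.8089, -6.9185, -5.1228)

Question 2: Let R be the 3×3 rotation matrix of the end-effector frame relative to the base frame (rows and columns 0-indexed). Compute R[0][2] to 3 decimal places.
0.177

End-effector z-axis (col 2 of R) = (0.1768,-0.8839,0.4330)
R[0][2] = 0.1768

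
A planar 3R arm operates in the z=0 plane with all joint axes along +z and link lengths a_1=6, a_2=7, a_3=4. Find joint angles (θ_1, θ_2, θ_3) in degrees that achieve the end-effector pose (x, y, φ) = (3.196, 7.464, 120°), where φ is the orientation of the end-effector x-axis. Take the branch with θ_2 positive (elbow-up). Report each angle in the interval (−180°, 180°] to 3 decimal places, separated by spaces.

-30.001 120.002 29.999

wrist centre = target − a_3·(cos φ, sin φ) = (5.1960, 3.9999)
cos θ_2 = (42.9976−6²−7²)/(2·6·7) = -0.5000; θ_2 = 120.0019° (elbow-up)
β = atan2(3.9999,5.1960) = 37.5892°; ψ = atan2(6.0621,2.4998) = 67.5903°
θ_1 = β − ψ = -30.0011°
θ_3 = φ − θ_1 − θ_2 = 29.9992° (wrapped to (-180°,180°])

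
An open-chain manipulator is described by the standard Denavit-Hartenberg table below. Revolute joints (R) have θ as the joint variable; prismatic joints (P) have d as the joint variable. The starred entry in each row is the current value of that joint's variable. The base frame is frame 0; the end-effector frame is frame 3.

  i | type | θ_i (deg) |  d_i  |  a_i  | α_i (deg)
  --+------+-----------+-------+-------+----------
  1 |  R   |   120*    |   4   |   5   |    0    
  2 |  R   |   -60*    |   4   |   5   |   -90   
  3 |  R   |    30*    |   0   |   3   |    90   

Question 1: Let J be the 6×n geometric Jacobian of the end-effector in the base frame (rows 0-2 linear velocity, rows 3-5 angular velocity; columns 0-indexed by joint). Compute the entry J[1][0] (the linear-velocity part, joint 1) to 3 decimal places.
1.299

axis z_0 = ẑ; lever o_n−o_0 = (1.2990,10.9103,6.5000)
cross product → J_v[:, 0] = (-10.9103,1.2990,0.0000)
J_ω[:, 0] = z_0
entry J[1][0] = 1.2990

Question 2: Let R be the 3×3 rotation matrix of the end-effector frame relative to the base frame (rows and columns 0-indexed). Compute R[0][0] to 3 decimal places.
End-effector x-axis (col 0 of R) = (0.4330,0.7500,-0.5000)
R[0][0] = 0.4330

0.433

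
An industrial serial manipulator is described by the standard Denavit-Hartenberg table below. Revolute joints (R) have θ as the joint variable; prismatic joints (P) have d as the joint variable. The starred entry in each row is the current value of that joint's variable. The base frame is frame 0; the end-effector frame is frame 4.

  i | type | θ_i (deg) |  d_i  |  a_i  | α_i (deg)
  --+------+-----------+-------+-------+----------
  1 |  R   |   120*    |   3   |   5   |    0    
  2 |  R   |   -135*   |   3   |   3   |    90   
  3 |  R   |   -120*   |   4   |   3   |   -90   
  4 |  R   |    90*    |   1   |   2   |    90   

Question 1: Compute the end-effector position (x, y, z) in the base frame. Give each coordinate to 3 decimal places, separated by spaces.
-0.732 1.786 2.902

after link 1: o_1 = (-2.5000, 4.3301, 3.0000)
after link 2: o_2 = (0.3978, 3.5537, 6.0000)
after link 3: o_3 = (-2.0864, 0.0782, 3.4019)
after link 4: o_4 = (-0.7322, 1.7859, 2.9019)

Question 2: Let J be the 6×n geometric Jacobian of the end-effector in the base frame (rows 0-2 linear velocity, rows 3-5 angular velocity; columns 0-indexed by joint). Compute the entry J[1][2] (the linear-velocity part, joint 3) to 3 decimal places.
axis z_2 = (-0.2588,-0.9659,0.0000); lever o_n−o_2 = (-1.1300,-1.7678,-3.0981)
cross product → J_v[:, 2] = (2.9925,-0.8018,-0.6340)
J_ω[:, 2] = z_2
entry J[1][2] = -0.8018

-0.802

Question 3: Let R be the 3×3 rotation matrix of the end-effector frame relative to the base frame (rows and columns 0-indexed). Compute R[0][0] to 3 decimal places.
End-effector x-axis (col 0 of R) = (0.2588,0.9659,-0.0000)
R[0][0] = 0.2588

0.259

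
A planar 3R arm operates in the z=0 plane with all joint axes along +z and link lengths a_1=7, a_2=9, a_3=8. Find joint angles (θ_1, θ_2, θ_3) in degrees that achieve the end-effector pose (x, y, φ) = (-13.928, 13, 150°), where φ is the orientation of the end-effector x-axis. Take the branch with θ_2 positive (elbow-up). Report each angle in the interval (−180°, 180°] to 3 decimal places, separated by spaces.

75.748 90.001 -15.750

wrist centre = target − a_3·(cos φ, sin φ) = (-6.9998, 9.0000)
cos θ_2 = (129.9972−7²−9²)/(2·7·9) = -0.0000; θ_2 = 90.0013° (elbow-up)
β = atan2(9.0000,-6.9998) = 127.8742°; ψ = atan2(9.0000,6.9998) = 52.1258°
θ_1 = β − ψ = 75.7484°
θ_3 = φ − θ_1 − θ_2 = -15.7496° (wrapped to (-180°,180°])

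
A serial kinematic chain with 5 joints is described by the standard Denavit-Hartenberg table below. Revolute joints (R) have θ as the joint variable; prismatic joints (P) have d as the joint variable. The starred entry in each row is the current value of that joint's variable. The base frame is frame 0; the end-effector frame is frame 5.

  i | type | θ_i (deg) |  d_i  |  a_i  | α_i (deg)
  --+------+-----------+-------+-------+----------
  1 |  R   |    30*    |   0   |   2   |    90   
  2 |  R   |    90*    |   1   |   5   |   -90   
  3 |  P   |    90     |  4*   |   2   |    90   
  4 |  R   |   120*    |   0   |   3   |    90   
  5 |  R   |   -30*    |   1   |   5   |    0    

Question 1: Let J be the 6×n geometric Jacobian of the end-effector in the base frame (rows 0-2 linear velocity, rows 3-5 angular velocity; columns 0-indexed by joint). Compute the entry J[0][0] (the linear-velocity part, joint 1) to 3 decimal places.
axis z_0 = ẑ; lever o_n−o_0 = (-6.7631,-5.9821,2.5000)
cross product → J_v[:, 0] = (5.9821,-6.7631,0.0000)
J_ω[:, 0] = z_0
entry J[0][0] = 5.9821

5.982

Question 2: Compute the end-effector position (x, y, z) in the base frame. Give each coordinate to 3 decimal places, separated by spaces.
after link 1: o_1 = (1.7321, 1.0000, 0.0000)
after link 2: o_2 = (2.2321, 0.1340, 5.0000)
after link 3: o_3 = (-2.2321, -0.1340, 5.0000)
after link 4: o_4 = (-3.7321, -2.7321, 5.0000)
after link 5: o_5 = (-6.7631, -5.9821, 2.5000)

-6.763 -5.982 2.500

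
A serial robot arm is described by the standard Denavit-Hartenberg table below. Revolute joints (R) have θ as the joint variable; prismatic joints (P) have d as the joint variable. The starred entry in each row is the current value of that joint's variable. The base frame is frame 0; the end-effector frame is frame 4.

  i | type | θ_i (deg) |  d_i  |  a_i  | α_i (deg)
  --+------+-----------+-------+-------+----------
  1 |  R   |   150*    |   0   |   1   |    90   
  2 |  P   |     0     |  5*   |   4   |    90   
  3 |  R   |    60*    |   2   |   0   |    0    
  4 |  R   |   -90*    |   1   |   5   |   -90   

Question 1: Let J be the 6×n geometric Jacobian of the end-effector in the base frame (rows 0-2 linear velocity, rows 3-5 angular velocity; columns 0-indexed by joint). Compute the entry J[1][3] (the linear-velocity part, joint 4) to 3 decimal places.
axis z_3 = (0.0000,0.0000,-1.0000); lever o_n−o_3 = (-5.0000,-0.0000,-1.0000)
cross product → J_v[:, 3] = (-0.0000,5.0000,0.0000)
J_ω[:, 3] = z_3
entry J[1][3] = 5.0000

5.000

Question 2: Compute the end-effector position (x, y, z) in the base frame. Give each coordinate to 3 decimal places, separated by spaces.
-6.830 6.830 -3.000

after link 1: o_1 = (-0.8660, 0.5000, 0.0000)
after link 2: o_2 = (-1.8301, 6.8301, 0.0000)
after link 3: o_3 = (-1.8301, 6.8301, -2.0000)
after link 4: o_4 = (-6.8301, 6.8301, -3.0000)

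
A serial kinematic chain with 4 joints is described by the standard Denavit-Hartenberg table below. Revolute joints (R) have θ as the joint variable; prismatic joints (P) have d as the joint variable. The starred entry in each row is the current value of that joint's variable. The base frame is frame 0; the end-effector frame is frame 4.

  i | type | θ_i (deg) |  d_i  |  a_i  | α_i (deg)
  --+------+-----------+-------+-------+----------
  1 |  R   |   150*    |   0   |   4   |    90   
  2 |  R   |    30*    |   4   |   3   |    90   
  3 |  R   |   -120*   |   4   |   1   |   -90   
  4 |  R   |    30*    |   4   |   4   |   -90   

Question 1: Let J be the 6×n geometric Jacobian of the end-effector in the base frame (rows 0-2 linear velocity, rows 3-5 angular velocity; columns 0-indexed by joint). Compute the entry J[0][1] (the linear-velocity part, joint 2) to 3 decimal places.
axis z_1 = (0.5000,0.8660,0.0000); lever o_n−o_1 = (-4.9731,0.7165,0.3840)
cross product → J_v[:, 1] = (0.3325,-0.1920,4.6651)
J_ω[:, 1] = z_1
entry J[0][1] = 0.3325

0.333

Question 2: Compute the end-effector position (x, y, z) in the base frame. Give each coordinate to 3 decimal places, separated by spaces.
after link 1: o_1 = (-3.4641, 2.0000, 0.0000)
after link 2: o_2 = (-3.7141, 6.7631, 1.5000)
after link 3: o_3 = (-5.5042, 6.7966, -2.2141)
after link 4: o_4 = (-8.4372, 2.7165, 0.3840)

-8.437 2.717 0.384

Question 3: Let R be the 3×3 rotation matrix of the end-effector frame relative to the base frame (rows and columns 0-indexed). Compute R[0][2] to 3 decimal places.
End-effector z-axis (col 2 of R) = (0.4040,0.2667,0.8750)
R[0][2] = 0.4040

0.404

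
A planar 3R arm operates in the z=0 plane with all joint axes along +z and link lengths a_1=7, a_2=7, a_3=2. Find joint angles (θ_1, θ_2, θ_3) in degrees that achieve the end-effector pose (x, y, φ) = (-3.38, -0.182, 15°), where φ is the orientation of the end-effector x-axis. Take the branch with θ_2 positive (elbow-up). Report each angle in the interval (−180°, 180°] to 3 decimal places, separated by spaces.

120.004 134.999 119.997

wrist centre = target − a_3·(cos φ, sin φ) = (-5.3119, -0.6996)
cos θ_2 = (28.7053−7²−7²)/(2·7·7) = -0.7071; θ_2 = 134.9986° (elbow-up)
β = atan2(-0.6996,-5.3119) = -172.4966°; ψ = atan2(4.9499,2.0504) = 67.4993°
θ_1 = β − ψ = -239.9959°
θ_3 = φ − θ_1 − θ_2 = 119.9973° (wrapped to (-180°,180°])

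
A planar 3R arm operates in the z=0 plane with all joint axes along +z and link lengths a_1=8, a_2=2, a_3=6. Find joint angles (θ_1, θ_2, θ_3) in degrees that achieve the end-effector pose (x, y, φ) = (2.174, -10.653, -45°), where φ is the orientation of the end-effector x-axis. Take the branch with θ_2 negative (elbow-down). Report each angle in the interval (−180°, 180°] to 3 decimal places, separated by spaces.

wrist centre = target − a_3·(cos φ, sin φ) = (-2.0686, -6.4104)
cos θ_2 = (45.3720−8²−2²)/(2·8·2) = -0.7071; θ_2 = -135.0015° (elbow-down)
β = atan2(-6.4104,-2.0686) = -107.8850°; ψ = atan2(-1.4142,6.5857) = -12.1192°
θ_1 = β − ψ = -95.7658°
θ_3 = φ − θ_1 − θ_2 = -174.2327° (wrapped to (-180°,180°])

-95.766 -135.002 -174.233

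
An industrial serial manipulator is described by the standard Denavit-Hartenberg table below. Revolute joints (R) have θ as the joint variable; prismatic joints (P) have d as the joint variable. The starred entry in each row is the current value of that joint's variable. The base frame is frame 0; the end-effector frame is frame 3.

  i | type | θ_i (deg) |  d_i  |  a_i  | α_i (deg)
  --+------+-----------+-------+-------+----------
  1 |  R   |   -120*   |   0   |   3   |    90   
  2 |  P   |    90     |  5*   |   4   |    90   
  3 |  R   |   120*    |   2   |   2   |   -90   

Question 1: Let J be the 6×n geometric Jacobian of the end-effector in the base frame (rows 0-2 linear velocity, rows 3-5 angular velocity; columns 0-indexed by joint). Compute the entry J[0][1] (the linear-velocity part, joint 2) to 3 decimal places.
prismatic axis z_1 = (-0.8660,0.5000,0.0000)
J_v[:, 1] = z_1; J_ω[:, 1] = (0,0,0)
entry J[0][1] = -0.8660

-0.866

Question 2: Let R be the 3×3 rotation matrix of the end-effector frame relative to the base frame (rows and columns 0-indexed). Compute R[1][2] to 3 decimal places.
End-effector z-axis (col 2 of R) = (0.4330,-0.2500,-0.8660)
R[1][2] = -0.2500

-0.250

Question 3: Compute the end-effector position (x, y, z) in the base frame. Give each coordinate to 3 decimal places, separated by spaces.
-8.330 -0.964 3.000

after link 1: o_1 = (-1.5000, -2.5981, 0.0000)
after link 2: o_2 = (-5.8301, -0.0981, 4.0000)
after link 3: o_3 = (-8.3301, -0.9641, 3.0000)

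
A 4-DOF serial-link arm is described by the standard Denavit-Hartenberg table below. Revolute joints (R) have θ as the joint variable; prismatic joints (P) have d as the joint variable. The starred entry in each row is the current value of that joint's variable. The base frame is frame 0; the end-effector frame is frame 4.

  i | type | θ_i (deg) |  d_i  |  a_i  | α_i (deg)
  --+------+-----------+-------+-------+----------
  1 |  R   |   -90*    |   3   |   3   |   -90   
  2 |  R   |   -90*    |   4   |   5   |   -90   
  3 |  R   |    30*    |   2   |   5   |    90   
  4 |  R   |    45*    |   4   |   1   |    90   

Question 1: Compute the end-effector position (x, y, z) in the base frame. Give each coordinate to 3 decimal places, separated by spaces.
after link 1: o_1 = (0.0000, -3.0000, 3.0000)
after link 2: o_2 = (4.0000, -3.0000, 8.0000)
after link 3: o_3 = (1.5000, -5.0000, 12.3301)
after link 4: o_4 = (4.6105, -5.7071, 14.9425)

4.611 -5.707 14.942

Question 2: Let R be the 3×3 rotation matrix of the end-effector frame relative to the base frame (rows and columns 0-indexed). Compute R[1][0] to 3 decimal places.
-0.707

End-effector x-axis (col 0 of R) = (-0.3536,-0.7071,0.6124)
R[1][0] = -0.7071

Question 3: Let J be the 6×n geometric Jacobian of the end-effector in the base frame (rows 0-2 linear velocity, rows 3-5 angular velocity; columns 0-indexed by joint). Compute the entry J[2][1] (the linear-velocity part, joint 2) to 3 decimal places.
-2.707

axis z_1 = (1.0000,0.0000,0.0000); lever o_n−o_1 = (4.6105,-2.7071,11.9425)
cross product → J_v[:, 1] = (0.0000,-11.9425,-2.7071)
J_ω[:, 1] = z_1
entry J[2][1] = -2.7071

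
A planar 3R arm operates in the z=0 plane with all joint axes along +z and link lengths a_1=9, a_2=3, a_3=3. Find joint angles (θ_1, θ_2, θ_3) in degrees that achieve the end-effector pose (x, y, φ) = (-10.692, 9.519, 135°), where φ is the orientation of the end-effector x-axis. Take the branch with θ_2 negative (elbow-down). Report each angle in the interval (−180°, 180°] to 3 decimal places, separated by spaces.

150.001 -45.002 30.001

wrist centre = target − a_3·(cos φ, sin φ) = (-8.5707, 7.3977)
cos θ_2 = (128.1822−9²−3²)/(2·9·3) = 0.7071; θ_2 = -45.0023° (elbow-down)
β = atan2(7.3977,-8.5707) = 139.2013°; ψ = atan2(-2.1214,11.1212) = -10.7996°
θ_1 = β − ψ = 150.0009°
θ_3 = φ − θ_1 − θ_2 = 30.0015° (wrapped to (-180°,180°])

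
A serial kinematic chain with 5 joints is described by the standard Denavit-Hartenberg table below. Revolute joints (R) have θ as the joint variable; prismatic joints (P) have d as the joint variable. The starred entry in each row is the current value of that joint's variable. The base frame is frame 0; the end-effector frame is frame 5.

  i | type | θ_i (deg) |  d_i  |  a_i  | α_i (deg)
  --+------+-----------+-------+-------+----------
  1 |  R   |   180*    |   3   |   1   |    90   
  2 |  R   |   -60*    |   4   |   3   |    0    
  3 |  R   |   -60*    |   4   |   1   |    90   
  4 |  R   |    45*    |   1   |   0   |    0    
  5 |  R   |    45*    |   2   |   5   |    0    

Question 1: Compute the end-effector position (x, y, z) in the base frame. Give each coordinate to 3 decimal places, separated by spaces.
0.598 13.000 1.036

after link 1: o_1 = (-1.0000, 0.0000, 3.0000)
after link 2: o_2 = (-2.5000, 4.0000, 0.4019)
after link 3: o_3 = (-2.0000, 8.0000, -0.4641)
after link 4: o_4 = (-1.1340, 8.0000, 0.0359)
after link 5: o_5 = (0.5981, 13.0000, 1.0359)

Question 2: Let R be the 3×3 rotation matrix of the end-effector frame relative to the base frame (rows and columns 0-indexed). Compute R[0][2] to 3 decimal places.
End-effector z-axis (col 2 of R) = (0.8660,-0.0000,0.5000)
R[0][2] = 0.8660

0.866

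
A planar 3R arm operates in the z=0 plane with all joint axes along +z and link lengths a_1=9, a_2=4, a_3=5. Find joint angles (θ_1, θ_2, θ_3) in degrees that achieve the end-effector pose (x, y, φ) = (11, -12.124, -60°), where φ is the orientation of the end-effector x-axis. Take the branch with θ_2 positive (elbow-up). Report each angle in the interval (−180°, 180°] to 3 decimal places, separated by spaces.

-60.000 60.005 -60.005

wrist centre = target − a_3·(cos φ, sin φ) = (8.5000, -7.7939)
cos θ_2 = (132.9945−9²−4²)/(2·9·4) = 0.4999; θ_2 = 60.0051° (elbow-up)
β = atan2(-7.7939,8.5000) = -42.5185°; ψ = atan2(3.4643,10.9997) = 17.4815°
θ_1 = β − ψ = -60.0000°
θ_3 = φ − θ_1 − θ_2 = -60.0051° (wrapped to (-180°,180°])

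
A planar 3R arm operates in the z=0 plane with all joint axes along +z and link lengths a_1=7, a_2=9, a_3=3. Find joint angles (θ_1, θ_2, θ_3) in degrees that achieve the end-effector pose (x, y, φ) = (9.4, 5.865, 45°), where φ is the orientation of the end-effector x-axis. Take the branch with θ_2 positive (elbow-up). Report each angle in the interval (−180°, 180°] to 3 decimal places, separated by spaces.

wrist centre = target − a_3·(cos φ, sin φ) = (7.2787, 3.7437)
cos θ_2 = (66.9943−7²−9²)/(2·7·9) = -0.5000; θ_2 = 120.0030° (elbow-up)
β = atan2(3.7437,7.2787) = 27.2183°; ψ = atan2(7.7940,2.4996) = 72.2186°
θ_1 = β − ψ = -45.0002°
θ_3 = φ − θ_1 − θ_2 = -30.0028° (wrapped to (-180°,180°])

-45.000 120.003 -30.003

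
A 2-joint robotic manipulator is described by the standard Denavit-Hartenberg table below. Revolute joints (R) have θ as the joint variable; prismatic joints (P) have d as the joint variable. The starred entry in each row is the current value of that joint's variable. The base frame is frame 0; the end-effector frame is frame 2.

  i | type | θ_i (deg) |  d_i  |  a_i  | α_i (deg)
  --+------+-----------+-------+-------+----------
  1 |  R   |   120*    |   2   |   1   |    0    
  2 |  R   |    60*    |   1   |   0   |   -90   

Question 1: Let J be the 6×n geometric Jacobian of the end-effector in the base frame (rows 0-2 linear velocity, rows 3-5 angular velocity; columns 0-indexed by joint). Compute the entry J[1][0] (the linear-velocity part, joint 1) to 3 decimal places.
-0.500

axis z_0 = ẑ; lever o_n−o_0 = (-0.5000,0.8660,3.0000)
cross product → J_v[:, 0] = (-0.8660,-0.5000,0.0000)
J_ω[:, 0] = z_0
entry J[1][0] = -0.5000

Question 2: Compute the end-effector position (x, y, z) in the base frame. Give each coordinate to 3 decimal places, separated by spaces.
after link 1: o_1 = (-0.5000, 0.8660, 2.0000)
after link 2: o_2 = (-0.5000, 0.8660, 3.0000)

-0.500 0.866 3.000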